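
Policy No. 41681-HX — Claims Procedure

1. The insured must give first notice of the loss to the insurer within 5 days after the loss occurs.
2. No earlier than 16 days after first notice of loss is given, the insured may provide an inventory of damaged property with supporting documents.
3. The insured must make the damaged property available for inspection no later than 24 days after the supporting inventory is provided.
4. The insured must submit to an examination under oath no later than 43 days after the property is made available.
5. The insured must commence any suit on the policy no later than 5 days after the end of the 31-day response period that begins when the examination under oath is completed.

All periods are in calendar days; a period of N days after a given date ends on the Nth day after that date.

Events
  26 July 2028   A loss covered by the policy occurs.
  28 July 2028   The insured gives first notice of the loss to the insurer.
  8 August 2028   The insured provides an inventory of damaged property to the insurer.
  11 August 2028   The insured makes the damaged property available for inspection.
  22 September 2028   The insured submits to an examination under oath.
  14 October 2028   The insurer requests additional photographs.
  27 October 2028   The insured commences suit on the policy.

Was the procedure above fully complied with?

(1) due by 26 July 2028 + 5 days = 31 July 2028; 28 July 2028 is within that limit.
(2) permitted from 28 July 2028 + 16 days = 13 August 2028 onward; done 8 August 2028 — 5 days too early.

No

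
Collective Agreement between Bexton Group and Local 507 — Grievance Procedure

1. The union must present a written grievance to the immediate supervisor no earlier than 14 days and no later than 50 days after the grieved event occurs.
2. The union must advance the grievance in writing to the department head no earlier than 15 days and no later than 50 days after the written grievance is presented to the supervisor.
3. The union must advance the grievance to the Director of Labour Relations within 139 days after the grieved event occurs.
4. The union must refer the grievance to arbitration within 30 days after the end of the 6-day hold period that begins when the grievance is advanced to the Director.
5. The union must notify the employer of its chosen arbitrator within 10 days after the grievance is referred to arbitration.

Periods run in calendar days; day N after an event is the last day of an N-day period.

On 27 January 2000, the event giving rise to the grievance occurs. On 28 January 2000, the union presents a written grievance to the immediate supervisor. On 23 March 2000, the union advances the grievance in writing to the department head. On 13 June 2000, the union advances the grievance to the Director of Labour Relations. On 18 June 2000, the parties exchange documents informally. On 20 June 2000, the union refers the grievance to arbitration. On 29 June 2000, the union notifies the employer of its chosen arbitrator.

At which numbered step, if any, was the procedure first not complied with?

Step 1

Step 1 — 14 and 50 days from 27 January 2000 (when the grieved event occurs) are 10 February 2000 and 17 March 2000 respectively; 28 January 2000 is 13 days too early.
Later steps need not be reached.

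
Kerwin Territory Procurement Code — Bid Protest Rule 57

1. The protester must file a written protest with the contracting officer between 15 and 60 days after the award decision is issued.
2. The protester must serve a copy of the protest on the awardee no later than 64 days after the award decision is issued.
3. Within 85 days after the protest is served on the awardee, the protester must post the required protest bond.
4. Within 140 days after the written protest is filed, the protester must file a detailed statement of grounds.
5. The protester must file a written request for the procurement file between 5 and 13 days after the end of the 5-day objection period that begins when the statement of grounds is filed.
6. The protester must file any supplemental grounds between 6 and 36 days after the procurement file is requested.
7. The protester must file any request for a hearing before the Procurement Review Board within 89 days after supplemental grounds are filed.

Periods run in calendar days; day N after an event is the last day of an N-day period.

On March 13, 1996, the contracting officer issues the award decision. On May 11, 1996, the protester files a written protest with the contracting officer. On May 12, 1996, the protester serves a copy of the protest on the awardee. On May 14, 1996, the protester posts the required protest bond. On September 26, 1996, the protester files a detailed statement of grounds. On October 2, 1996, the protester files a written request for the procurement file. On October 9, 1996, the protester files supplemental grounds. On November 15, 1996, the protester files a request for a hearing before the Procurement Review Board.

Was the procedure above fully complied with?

(1) the permitted window runs from March 13, 1996 + 15 = March 28, 1996 to March 13, 1996 + 60 = May 12, 1996; May 11, 1996 falls inside that range.
(2) due by March 13, 1996 + 64 days = May 16, 1996; May 12, 1996 is within that limit.
(3) due by May 12, 1996 + 85 days = August 5, 1996; done May 14, 1996 — timely.
(4) due by May 11, 1996 + 140 days = September 28, 1996; September 26, 1996 is within that limit.
(5) the permitted window runs from October 1, 1996 + 5 = October 6, 1996 to October 1, 1996 + 13 = October 14, 1996; done October 2, 1996 — 4 days before the window opened.
The procedure was therefore not followed at step 5.

No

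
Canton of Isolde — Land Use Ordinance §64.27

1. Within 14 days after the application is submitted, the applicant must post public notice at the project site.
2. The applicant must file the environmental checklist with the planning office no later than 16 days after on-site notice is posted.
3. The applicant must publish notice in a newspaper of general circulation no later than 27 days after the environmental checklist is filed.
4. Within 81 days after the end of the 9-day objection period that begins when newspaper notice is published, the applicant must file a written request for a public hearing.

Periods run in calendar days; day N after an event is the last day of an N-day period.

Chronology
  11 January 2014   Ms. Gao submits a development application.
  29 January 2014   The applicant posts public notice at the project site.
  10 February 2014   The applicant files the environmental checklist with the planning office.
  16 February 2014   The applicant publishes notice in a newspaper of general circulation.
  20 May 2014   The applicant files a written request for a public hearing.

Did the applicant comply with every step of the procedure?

(1) due by 11 January 2014 + 14 days = 25 January 2014; not done until 29 January 2014, 4 days after the deadline.

No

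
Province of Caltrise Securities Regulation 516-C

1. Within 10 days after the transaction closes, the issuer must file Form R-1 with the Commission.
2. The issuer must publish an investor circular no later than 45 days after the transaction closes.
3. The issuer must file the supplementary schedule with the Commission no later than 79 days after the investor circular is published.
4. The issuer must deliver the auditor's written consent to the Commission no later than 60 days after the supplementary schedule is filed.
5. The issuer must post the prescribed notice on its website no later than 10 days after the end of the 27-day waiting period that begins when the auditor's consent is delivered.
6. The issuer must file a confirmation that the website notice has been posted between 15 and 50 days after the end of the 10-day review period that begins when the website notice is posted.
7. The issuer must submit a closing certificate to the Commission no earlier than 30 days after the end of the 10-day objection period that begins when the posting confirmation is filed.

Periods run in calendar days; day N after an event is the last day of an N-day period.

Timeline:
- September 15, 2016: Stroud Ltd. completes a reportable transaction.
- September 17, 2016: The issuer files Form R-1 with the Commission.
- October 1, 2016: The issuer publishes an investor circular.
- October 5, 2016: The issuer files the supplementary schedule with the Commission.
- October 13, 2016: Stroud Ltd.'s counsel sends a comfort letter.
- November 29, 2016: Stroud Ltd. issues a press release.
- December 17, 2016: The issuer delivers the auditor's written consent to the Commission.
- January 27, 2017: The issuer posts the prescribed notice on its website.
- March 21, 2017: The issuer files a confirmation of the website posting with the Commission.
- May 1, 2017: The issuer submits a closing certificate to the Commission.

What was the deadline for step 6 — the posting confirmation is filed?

March 28, 2017

The website notice is posted on January 27, 2017; the 10-day review period therefore ends February 6, 2017, and step 6 runs from that date. The window is 15–50 days after February 6, 2017; it closes on March 28, 2017.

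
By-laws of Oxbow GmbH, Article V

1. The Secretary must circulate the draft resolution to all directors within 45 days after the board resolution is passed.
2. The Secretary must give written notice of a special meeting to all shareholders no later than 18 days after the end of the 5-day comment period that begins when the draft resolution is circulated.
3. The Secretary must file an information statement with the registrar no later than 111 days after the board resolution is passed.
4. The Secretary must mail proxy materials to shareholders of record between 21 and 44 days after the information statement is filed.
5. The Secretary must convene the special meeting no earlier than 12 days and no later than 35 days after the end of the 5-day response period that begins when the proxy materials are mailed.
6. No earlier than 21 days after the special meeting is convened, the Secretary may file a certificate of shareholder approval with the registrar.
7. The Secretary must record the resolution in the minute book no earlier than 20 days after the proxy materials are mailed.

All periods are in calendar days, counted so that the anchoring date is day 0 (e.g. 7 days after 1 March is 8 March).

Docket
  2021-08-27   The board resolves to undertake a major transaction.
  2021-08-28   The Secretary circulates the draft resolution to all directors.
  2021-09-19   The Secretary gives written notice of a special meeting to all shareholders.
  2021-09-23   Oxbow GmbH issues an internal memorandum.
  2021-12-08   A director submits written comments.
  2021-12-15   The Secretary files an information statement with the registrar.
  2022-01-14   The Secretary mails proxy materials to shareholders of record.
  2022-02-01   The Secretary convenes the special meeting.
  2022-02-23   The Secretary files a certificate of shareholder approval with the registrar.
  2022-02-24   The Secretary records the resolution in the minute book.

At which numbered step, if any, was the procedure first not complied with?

Step 1 — counting 45 days from 2021-08-27 (when the board resolution is passed) gives a deadline of 2021-10-11; 2021-08-28 is within that limit.
Step 2 — counting 18 days from 2021-09-02 (end of the 5-day comment period, which began when the draft resolution is circulated on 2021-08-28) gives a deadline of 2021-09-20; 2021-09-19 is within that limit.
Step 3 — counting 111 days from 2021-08-27 (when the board resolution is passed) gives a deadline of 2021-12-16; completed 2021-12-15, before the deadline.
Step 4 — 21 and 44 days from 2021-12-15 (when the information statement is filed) are 2022-01-05 and 2022-01-28 respectively; done 2022-01-14, which is between those dates.
Step 5 — 12 and 35 days from 2022-01-19 (end of the 5-day response period, which began when the proxy materials are mailed on 2022-01-14) are 2022-01-31 and 2022-02-23 respectively; 2022-02-01 falls inside that range.
Step 6 — must wait 21 days from 2022-02-01 (when the special meeting is convened), so not before 2022-02-22; 2022-02-23 is on or after that date.
Step 7 — must wait 20 days from 2022-01-14 (when the proxy materials are mailed), so not before 2022-02-03; done 2022-02-24, after the minimum wait.

None — every step was satisfied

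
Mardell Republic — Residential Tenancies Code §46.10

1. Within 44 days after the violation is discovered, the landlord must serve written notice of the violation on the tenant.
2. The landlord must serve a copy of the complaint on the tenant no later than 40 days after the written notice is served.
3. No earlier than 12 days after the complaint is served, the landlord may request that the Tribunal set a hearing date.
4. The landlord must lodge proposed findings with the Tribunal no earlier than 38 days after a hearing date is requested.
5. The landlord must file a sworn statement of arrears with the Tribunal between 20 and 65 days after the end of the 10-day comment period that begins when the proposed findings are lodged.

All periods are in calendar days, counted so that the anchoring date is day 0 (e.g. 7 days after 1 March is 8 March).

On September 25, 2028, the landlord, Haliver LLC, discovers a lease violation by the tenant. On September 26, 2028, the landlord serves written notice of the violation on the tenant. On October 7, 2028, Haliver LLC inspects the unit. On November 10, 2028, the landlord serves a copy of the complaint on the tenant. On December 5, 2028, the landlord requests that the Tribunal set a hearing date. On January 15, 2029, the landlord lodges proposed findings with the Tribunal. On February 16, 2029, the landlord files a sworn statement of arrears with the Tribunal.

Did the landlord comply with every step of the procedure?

Step 1: 44 days after September 25, 2028 (when the violation is discovered) is November 8, 2028; completed September 26, 2028, before the deadline.
Step 2: 40 days after September 26, 2028 (when the written notice is served) is November 5, 2028; done November 10, 2028 — 5 days late.

No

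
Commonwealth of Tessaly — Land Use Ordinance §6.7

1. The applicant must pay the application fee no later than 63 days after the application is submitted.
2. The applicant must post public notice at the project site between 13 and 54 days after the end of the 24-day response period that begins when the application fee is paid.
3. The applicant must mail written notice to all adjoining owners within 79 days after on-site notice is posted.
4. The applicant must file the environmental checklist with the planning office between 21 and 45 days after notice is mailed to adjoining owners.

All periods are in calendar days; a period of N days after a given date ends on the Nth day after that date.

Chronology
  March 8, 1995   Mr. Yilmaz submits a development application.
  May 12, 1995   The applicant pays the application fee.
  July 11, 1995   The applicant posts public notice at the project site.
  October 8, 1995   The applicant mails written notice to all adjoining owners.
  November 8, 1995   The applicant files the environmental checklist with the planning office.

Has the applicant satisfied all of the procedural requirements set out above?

Step 1 — counting 63 days from March 8, 1995 (when the application is submitted) gives a deadline of May 10, 1995; not done until May 12, 1995, 2 days after the deadline.
No need to go further; step 1 was not satisfied.

No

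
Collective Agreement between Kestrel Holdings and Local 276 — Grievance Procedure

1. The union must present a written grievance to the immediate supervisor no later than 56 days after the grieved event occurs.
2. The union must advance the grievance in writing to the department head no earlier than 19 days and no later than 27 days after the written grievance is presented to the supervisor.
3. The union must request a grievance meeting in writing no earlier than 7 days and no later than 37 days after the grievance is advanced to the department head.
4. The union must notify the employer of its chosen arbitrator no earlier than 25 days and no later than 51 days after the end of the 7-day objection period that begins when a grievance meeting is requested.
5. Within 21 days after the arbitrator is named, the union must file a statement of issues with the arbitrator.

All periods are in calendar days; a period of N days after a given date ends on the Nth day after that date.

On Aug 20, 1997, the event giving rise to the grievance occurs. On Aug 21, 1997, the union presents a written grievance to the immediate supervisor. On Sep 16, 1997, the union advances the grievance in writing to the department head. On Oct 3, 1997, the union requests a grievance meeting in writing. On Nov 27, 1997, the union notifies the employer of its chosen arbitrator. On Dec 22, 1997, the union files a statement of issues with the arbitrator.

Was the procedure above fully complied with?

(1) due by Aug 20, 1997 + 56 days = Oct 15, 1997; done Aug 21, 1997 — timely.
(2) the permitted window runs from Aug 21, 1997 + 19 = Sep 9, 1997 to Aug 21, 1997 + 27 = Sep 17, 1997; done Sep 16, 1997, which is between those dates.
(3) the permitted window runs from Sep 16, 1997 + 7 = Sep 23, 1997 to Sep 16, 1997 + 37 = Oct 23, 1997; done Oct 3, 1997, which is between those dates.
(4) the permitted window runs from Oct 10, 1997 + 25 = Nov 4, 1997 to Oct 10, 1997 + 51 = Nov 30, 1997; Nov 27, 1997 falls inside that range.
(5) due by Nov 27, 1997 + 21 days = Dec 18, 1997; not done until Dec 22, 1997, 4 days after the deadline.
That is the first point of non-compliance.

No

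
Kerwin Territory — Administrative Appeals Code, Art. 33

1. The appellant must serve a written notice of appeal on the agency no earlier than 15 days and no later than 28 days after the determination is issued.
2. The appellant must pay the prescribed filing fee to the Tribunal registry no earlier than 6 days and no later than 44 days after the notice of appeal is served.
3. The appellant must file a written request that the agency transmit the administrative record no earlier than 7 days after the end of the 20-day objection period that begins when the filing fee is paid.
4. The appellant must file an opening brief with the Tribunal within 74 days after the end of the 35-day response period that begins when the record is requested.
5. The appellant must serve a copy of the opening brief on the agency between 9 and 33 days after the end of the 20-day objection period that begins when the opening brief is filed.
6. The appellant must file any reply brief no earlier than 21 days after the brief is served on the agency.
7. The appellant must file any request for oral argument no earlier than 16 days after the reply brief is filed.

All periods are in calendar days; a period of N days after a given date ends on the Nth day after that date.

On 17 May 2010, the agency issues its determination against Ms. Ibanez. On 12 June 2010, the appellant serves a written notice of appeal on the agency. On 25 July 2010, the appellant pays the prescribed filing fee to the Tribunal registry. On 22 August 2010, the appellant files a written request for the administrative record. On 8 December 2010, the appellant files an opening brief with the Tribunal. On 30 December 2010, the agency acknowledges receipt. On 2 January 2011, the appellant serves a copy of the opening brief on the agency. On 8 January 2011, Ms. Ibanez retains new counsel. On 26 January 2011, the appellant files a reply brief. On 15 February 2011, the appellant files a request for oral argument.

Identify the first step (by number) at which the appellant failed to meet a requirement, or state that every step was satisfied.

(1) the permitted window runs from 17 May 2010 + 15 = 1 June 2010 to 17 May 2010 + 28 = 14 June 2010; 12 June 2010 falls inside that range.
(2) the permitted window runs from 12 June 2010 + 6 = 18 June 2010 to 12 June 2010 + 44 = 26 July 2010; done 25 July 2010 — within the window.
(3) permitted from 14 August 2010 + 7 days = 21 August 2010 onward; done 22 August 2010, after the minimum wait.
(4) due by 26 September 2010 + 74 days = 9 December 2010; done 8 December 2010 — timely.
(5) the permitted window runs from 28 December 2010 + 9 = 6 January 2011 to 28 December 2010 + 33 = 30 January 2011; 2 January 2011 is 4 days too early.

Step 5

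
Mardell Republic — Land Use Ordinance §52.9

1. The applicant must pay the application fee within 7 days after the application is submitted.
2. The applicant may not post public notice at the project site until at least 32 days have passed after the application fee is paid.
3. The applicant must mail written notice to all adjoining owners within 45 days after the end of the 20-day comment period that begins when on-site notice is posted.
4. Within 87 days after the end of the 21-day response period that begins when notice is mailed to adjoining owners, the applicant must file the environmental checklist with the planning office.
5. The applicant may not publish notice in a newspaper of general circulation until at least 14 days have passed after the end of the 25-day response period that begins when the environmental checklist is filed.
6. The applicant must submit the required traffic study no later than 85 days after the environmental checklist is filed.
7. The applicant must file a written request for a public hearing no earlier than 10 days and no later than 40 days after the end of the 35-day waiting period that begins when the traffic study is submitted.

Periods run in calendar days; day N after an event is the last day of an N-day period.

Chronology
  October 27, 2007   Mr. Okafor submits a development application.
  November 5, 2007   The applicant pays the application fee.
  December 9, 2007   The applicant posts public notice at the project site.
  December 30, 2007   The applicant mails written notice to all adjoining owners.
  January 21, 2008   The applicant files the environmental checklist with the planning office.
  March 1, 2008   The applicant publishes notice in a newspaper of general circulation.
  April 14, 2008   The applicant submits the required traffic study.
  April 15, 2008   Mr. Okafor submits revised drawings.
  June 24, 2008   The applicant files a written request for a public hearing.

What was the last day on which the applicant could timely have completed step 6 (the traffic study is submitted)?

Step 6 runs from January 21, 2008, when the environmental checklist is filed. 85 days after January 21, 2008 is April 15, 2008.

April 15, 2008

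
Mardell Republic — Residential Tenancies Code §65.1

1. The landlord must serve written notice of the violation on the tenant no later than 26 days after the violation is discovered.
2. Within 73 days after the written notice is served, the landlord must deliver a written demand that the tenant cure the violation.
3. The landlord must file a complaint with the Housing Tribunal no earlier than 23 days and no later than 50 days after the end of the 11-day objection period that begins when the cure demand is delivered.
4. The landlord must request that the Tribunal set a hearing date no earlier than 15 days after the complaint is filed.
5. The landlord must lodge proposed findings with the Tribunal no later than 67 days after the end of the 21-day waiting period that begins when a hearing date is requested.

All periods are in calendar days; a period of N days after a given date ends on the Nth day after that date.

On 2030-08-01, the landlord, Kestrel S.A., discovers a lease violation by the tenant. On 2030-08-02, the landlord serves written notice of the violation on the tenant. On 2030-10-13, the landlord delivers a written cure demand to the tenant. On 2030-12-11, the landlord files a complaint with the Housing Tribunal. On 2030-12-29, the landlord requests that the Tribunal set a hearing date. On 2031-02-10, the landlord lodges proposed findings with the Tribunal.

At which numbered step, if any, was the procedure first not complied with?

None — every step was satisfied

Step 1: 26 days after 2030-08-01 (when the violation is discovered) is 2030-08-27; 2030-08-02 is within that limit.
Step 2: 73 days after 2030-08-02 (when the written notice is served) is 2030-10-14; done 2030-10-13 — timely.
Step 3: the window is 23–50 days after 2030-10-24 (end of the 11-day objection period, which began when the cure demand is delivered on 2030-10-13), so 2030-11-16 through 2030-12-13; done 2030-12-11, which is between those dates.
Step 4: the earliest permitted date is 15 days after 2030-12-11 (when the complaint is filed), i.e. 2030-12-26; done 2030-12-29 — permitted.
Step 5: 67 days after 2031-01-19 (end of the 21-day waiting period, which began when a hearing date is requested on 2030-12-29) is 2031-03-27; completed 2031-02-10, before the deadline.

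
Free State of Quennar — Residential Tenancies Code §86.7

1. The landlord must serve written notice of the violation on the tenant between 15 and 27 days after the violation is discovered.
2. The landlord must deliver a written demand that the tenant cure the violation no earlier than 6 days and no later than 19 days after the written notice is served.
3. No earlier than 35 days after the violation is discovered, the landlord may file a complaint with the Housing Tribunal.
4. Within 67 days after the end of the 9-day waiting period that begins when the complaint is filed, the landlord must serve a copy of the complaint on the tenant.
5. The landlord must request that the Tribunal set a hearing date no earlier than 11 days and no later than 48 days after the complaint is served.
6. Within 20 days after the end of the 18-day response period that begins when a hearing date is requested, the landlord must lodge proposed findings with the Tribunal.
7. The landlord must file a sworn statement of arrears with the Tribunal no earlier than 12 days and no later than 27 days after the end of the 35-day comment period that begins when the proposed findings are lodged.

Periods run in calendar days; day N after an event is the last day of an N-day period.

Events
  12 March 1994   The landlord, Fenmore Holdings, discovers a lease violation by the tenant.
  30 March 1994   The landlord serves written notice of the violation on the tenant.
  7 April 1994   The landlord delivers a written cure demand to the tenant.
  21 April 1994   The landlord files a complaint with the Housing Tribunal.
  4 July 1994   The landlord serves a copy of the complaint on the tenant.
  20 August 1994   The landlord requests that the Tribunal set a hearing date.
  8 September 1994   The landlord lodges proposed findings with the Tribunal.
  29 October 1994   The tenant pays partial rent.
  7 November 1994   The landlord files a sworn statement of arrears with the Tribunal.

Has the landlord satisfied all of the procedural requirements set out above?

(1) the permitted window runs from 12 March 1994 + 15 = 27 March 1994 to 12 March 1994 + 27 = 8 April 1994; 30 March 1994 falls inside that range.
(2) the permitted window runs from 30 March 1994 + 6 = 5 April 1994 to 30 March 1994 + 19 = 18 April 1994; done 7 April 1994, which is between those dates.
(3) permitted from 12 March 1994 + 35 days = 16 April 1994 onward; done 21 April 1994, after the minimum wait.
(4) due by 30 April 1994 + 67 days = 6 July 1994; done 4 July 1994 — timely.
(5) the permitted window runs from 4 July 1994 + 11 = 15 July 1994 to 4 July 1994 + 48 = 21 August 1994; done 20 August 1994 — within the window.
(6) due by 7 September 1994 + 20 days = 27 September 1994; 8 September 1994 is within that limit.
(7) the permitted window runs from 13 October 1994 + 12 = 25 October 1994 to 13 October 1994 + 27 = 9 November 1994; 7 November 1994 falls inside that range.

Yes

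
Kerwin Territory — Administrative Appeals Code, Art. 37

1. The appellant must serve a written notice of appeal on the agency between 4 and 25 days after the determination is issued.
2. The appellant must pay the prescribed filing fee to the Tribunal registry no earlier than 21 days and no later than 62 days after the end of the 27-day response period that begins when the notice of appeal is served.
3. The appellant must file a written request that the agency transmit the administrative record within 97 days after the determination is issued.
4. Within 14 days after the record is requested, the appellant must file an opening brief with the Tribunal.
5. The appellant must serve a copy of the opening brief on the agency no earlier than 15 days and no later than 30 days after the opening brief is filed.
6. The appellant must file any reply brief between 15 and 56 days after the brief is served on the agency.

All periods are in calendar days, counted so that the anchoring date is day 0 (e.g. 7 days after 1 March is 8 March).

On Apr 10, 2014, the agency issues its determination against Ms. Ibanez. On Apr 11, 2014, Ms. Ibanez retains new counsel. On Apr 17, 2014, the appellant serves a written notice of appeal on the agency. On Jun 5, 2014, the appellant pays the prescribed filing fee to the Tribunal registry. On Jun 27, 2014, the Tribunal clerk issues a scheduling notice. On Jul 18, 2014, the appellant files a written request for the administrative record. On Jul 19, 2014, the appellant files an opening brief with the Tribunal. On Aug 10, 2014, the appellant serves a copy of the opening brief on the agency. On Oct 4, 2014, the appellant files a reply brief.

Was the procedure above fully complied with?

No

Step 1 — 4 and 25 days from Apr 10, 2014 (when the determination is issued) are Apr 14, 2014 and May 5, 2014 respectively; done Apr 17, 2014 — within the window.
Step 2 — 21 and 62 days from May 14, 2014 (end of the 27-day response period, which began when the notice of appeal is served on Apr 17, 2014) are Jun 4, 2014 and Jul 15, 2014 respectively; done Jun 5, 2014 — within the window.
Step 3 — counting 97 days from Apr 10, 2014 (when the determination is issued) gives a deadline of Jul 16, 2014; done Jul 18, 2014 — 2 days late.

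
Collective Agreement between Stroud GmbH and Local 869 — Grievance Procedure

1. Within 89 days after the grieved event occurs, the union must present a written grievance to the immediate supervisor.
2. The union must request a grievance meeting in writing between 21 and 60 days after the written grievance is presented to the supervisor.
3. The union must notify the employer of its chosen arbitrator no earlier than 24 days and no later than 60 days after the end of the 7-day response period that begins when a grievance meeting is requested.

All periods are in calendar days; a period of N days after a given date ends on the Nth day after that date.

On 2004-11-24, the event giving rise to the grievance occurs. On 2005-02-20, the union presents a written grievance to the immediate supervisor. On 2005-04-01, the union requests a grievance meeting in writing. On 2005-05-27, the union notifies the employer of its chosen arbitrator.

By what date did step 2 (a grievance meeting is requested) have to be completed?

2005-04-21

Step 2 runs from 2005-02-20, when the written grievance is presented to the supervisor. The window is 21–60 days after 2005-02-20; it closes on 2005-04-21.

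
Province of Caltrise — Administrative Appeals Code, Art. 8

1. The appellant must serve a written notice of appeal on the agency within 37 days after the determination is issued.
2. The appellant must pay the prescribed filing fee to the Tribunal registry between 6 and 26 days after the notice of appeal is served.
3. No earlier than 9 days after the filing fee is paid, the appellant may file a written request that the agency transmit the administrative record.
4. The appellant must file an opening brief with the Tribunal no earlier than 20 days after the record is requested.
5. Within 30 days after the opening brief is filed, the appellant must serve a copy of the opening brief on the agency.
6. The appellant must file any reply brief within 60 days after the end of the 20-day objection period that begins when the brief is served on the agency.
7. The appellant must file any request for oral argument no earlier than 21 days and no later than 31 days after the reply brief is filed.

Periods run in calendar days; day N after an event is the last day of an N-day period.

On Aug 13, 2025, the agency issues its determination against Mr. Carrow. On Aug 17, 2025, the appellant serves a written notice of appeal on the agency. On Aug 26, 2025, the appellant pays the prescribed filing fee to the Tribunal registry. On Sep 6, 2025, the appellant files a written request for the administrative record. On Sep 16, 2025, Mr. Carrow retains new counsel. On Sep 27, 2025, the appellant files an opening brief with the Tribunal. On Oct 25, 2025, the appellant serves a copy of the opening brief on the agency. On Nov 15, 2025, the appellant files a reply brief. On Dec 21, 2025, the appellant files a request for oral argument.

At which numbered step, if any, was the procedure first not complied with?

Step 7

(1) due by Aug 13, 2025 + 37 days = Sep 19, 2025; done Aug 17, 2025 — timely.
(2) the permitted window runs from Aug 17, 2025 + 6 = Aug 23, 2025 to Aug 17, 2025 + 26 = Sep 12, 2025; done Aug 26, 2025 — within the window.
(3) permitted from Aug 26, 2025 + 9 days = Sep 4, 2025 onward; done Sep 6, 2025 — permitted.
(4) permitted from Sep 6, 2025 + 20 days = Sep 26, 2025 onward; Sep 27, 2025 is on or after that date.
(5) due by Sep 27, 2025 + 30 days = Oct 27, 2025; completed Oct 25, 2025, before the deadline.
(6) due by Nov 14, 2025 + 60 days = Jan 13, 2026; Nov 15, 2025 is within that limit.
(7) the permitted window runs from Nov 15, 2025 + 21 = Dec 6, 2025 to Nov 15, 2025 + 31 = Dec 16, 2025; done Dec 21, 2025 — 5 days after the window closed.
No need to go further; step 7 was not satisfied.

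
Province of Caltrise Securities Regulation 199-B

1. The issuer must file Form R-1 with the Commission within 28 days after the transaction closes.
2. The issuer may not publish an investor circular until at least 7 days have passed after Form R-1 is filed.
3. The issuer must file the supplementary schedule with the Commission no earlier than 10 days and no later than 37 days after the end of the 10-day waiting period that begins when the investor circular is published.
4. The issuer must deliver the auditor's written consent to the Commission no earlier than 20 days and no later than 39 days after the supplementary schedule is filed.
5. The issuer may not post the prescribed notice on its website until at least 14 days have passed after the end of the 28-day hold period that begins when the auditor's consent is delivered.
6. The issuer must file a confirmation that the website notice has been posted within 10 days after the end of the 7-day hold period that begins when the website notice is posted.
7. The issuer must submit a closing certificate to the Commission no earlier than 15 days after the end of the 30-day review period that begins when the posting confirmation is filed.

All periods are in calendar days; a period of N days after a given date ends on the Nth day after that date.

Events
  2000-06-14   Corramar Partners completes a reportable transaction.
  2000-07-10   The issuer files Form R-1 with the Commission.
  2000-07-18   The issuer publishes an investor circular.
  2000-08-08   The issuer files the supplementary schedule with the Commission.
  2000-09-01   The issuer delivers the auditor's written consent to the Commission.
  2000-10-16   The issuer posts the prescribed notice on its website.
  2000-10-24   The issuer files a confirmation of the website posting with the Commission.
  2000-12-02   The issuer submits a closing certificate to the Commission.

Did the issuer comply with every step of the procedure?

Step 1 — counting 28 days from 2000-06-14 (when the transaction closes) gives a deadline of 2000-07-12; done 2000-07-10 — timely.
Step 2 — must wait 7 days from 2000-07-10 (when Form R-1 is filed), so not before 2000-07-17; 2000-07-18 is on or after that date.
Step 3 — 10 and 37 days from 2000-07-28 (end of the 10-day waiting period, which began when the investor circular is published on 2000-07-18) are 2000-08-07 and 2000-09-03 respectively; done 2000-08-08 — within the window.
Step 4 — 20 and 39 days from 2000-08-08 (when the supplementary schedule is filed) are 2000-08-28 and 2000-09-16 respectively; done 2000-09-01 — within the window.
Step 5 — must wait 14 days from 2000-09-29 (end of the 28-day hold period, which began when the auditor's consent is delivered on 2000-09-01), so not before 2000-10-13; done 2000-10-16, after the minimum wait.
Step 6 — counting 10 days from 2000-10-23 (end of the 7-day hold period, which began when the website notice is posted on 2000-10-16) gives a deadline of 2000-11-02; completed 2000-10-24, before the deadline.
Step 7 — must wait 15 days from 2000-11-23 (end of the 30-day review period, which began when the posting confirmation is filed on 2000-10-24), so not before 2000-12-08; acted on 2000-12-02, 6 days prematurely.
No need to go further; step 7 was not satisfied.

No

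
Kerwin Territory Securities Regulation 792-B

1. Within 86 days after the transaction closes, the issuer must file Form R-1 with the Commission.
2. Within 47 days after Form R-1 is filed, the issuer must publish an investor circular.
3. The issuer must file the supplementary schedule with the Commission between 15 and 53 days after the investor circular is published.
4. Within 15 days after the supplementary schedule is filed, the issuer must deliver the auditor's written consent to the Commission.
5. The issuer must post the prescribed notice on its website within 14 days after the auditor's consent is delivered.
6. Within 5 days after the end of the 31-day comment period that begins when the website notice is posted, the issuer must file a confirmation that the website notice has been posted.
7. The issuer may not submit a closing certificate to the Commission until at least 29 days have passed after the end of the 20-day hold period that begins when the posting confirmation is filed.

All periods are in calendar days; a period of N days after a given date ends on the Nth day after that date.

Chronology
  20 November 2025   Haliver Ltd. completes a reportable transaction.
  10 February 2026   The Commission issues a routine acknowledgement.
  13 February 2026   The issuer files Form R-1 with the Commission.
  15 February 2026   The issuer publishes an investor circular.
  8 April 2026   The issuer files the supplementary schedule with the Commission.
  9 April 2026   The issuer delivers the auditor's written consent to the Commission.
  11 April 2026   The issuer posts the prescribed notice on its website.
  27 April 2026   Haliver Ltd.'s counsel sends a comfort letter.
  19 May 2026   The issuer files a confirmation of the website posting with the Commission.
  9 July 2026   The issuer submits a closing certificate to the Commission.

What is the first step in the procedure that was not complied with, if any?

Step 6

Step 1: 86 days after 20 November 2025 (when the transaction closes) is 14 February 2026; done 13 February 2026 — timely.
Step 2: 47 days after 13 February 2026 (when Form R-1 is filed) is 1 April 2026; 15 February 2026 is within that limit.
Step 3: the window is 15–53 days after 15 February 2026 (when the investor circular is published), so 2 March 2026 through 9 April 2026; done 8 April 2026, which is between those dates.
Step 4: 15 days after 8 April 2026 (when the supplementary schedule is filed) is 23 April 2026; done 9 April 2026 — timely.
Step 5: 14 days after 9 April 2026 (when the auditor's consent is delivered) is 23 April 2026; 11 April 2026 is within that limit.
Step 6: 5 days after 12 May 2026 (end of the 31-day comment period, which began when the website notice is posted on 11 April 2026) is 17 May 2026; not done until 19 May 2026, 2 days after the deadline.
Later steps need not be reached.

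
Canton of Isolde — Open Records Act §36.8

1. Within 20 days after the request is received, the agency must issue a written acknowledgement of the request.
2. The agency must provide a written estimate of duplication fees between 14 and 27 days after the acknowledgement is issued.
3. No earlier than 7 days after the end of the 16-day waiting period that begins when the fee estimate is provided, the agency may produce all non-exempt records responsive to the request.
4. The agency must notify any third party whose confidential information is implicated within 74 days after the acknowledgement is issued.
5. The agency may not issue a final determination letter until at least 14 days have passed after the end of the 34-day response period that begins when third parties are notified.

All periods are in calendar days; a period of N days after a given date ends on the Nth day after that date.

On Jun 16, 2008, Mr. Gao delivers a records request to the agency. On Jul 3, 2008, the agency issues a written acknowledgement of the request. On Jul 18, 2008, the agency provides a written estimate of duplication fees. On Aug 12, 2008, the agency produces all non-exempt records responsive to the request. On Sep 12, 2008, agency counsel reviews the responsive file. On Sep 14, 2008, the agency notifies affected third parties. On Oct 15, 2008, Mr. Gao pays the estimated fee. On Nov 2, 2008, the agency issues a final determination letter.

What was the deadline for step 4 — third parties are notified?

Sep 15, 2008

Step 4 runs from Jul 3, 2008, when the acknowledgement is issued. 74 days after Jul 3, 2008 is Sep 15, 2008.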